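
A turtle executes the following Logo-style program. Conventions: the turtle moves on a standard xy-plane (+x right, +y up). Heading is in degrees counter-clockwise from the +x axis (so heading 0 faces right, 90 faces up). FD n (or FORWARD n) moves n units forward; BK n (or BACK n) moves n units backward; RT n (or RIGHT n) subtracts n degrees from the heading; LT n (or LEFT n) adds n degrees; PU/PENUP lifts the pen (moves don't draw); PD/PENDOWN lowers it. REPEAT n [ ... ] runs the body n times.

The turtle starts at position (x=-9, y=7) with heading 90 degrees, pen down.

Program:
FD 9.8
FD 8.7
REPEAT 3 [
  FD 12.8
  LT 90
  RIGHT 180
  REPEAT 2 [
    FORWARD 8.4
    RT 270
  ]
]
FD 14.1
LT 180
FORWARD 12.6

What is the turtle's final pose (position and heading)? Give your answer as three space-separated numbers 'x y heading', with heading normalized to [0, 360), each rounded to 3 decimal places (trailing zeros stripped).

Executing turtle program step by step:
Start: pos=(-9,7), heading=90, pen down
FD 9.8: (-9,7) -> (-9,16.8) [heading=90, draw]
FD 8.7: (-9,16.8) -> (-9,25.5) [heading=90, draw]
REPEAT 3 [
  -- iteration 1/3 --
  FD 12.8: (-9,25.5) -> (-9,38.3) [heading=90, draw]
  LT 90: heading 90 -> 180
  RT 180: heading 180 -> 0
  REPEAT 2 [
    -- iteration 1/2 --
    FD 8.4: (-9,38.3) -> (-0.6,38.3) [heading=0, draw]
    RT 270: heading 0 -> 90
    -- iteration 2/2 --
    FD 8.4: (-0.6,38.3) -> (-0.6,46.7) [heading=90, draw]
    RT 270: heading 90 -> 180
  ]
  -- iteration 2/3 --
  FD 12.8: (-0.6,46.7) -> (-13.4,46.7) [heading=180, draw]
  LT 90: heading 180 -> 270
  RT 180: heading 270 -> 90
  REPEAT 2 [
    -- iteration 1/2 --
    FD 8.4: (-13.4,46.7) -> (-13.4,55.1) [heading=90, draw]
    RT 270: heading 90 -> 180
    -- iteration 2/2 --
    FD 8.4: (-13.4,55.1) -> (-21.8,55.1) [heading=180, draw]
    RT 270: heading 180 -> 270
  ]
  -- iteration 3/3 --
  FD 12.8: (-21.8,55.1) -> (-21.8,42.3) [heading=270, draw]
  LT 90: heading 270 -> 0
  RT 180: heading 0 -> 180
  REPEAT 2 [
    -- iteration 1/2 --
    FD 8.4: (-21.8,42.3) -> (-30.2,42.3) [heading=180, draw]
    RT 270: heading 180 -> 270
    -- iteration 2/2 --
    FD 8.4: (-30.2,42.3) -> (-30.2,33.9) [heading=270, draw]
    RT 270: heading 270 -> 0
  ]
]
FD 14.1: (-30.2,33.9) -> (-16.1,33.9) [heading=0, draw]
LT 180: heading 0 -> 180
FD 12.6: (-16.1,33.9) -> (-28.7,33.9) [heading=180, draw]
Final: pos=(-28.7,33.9), heading=180, 13 segment(s) drawn

Answer: -28.7 33.9 180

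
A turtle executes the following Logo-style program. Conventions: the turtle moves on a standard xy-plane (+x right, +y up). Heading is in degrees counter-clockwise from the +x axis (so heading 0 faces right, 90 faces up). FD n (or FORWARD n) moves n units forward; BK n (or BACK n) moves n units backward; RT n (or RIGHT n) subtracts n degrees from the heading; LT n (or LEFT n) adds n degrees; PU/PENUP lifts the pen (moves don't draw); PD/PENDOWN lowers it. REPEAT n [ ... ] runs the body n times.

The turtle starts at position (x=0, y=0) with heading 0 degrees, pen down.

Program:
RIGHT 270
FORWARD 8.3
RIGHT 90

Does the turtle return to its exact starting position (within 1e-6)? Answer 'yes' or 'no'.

Executing turtle program step by step:
Start: pos=(0,0), heading=0, pen down
RT 270: heading 0 -> 90
FD 8.3: (0,0) -> (0,8.3) [heading=90, draw]
RT 90: heading 90 -> 0
Final: pos=(0,8.3), heading=0, 1 segment(s) drawn

Start position: (0, 0)
Final position: (0, 8.3)
Distance = 8.3; >= 1e-6 -> NOT closed

Answer: no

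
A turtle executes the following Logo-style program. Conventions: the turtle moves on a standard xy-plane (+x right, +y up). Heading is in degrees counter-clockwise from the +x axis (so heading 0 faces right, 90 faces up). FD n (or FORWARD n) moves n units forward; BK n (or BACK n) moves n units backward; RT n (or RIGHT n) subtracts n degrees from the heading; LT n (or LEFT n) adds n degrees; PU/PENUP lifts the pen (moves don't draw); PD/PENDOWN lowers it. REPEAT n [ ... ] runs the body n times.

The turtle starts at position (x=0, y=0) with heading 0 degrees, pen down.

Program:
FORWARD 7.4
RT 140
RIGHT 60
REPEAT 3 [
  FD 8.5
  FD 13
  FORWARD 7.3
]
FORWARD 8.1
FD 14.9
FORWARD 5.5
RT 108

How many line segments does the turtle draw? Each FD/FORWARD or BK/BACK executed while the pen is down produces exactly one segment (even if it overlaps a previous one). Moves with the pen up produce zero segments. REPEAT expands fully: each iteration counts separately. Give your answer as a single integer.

Answer: 13

Derivation:
Executing turtle program step by step:
Start: pos=(0,0), heading=0, pen down
FD 7.4: (0,0) -> (7.4,0) [heading=0, draw]
RT 140: heading 0 -> 220
RT 60: heading 220 -> 160
REPEAT 3 [
  -- iteration 1/3 --
  FD 8.5: (7.4,0) -> (-0.587,2.907) [heading=160, draw]
  FD 13: (-0.587,2.907) -> (-12.803,7.353) [heading=160, draw]
  FD 7.3: (-12.803,7.353) -> (-19.663,9.85) [heading=160, draw]
  -- iteration 2/3 --
  FD 8.5: (-19.663,9.85) -> (-27.651,12.757) [heading=160, draw]
  FD 13: (-27.651,12.757) -> (-39.867,17.204) [heading=160, draw]
  FD 7.3: (-39.867,17.204) -> (-46.726,19.7) [heading=160, draw]
  -- iteration 3/3 --
  FD 8.5: (-46.726,19.7) -> (-54.714,22.608) [heading=160, draw]
  FD 13: (-54.714,22.608) -> (-66.93,27.054) [heading=160, draw]
  FD 7.3: (-66.93,27.054) -> (-73.789,29.551) [heading=160, draw]
]
FD 8.1: (-73.789,29.551) -> (-81.401,32.321) [heading=160, draw]
FD 14.9: (-81.401,32.321) -> (-95.402,37.417) [heading=160, draw]
FD 5.5: (-95.402,37.417) -> (-100.571,39.298) [heading=160, draw]
RT 108: heading 160 -> 52
Final: pos=(-100.571,39.298), heading=52, 13 segment(s) drawn
Segments drawn: 13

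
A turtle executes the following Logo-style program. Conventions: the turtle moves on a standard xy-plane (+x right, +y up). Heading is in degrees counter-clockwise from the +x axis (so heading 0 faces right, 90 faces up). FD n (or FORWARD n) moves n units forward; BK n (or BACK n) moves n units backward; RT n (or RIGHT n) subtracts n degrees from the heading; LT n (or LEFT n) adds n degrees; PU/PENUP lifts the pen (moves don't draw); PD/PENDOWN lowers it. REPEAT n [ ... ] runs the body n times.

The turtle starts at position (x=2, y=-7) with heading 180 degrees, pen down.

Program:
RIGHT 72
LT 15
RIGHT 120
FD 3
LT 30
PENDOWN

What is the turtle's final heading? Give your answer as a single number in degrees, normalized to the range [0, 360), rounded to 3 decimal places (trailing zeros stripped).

Executing turtle program step by step:
Start: pos=(2,-7), heading=180, pen down
RT 72: heading 180 -> 108
LT 15: heading 108 -> 123
RT 120: heading 123 -> 3
FD 3: (2,-7) -> (4.996,-6.843) [heading=3, draw]
LT 30: heading 3 -> 33
PD: pen down
Final: pos=(4.996,-6.843), heading=33, 1 segment(s) drawn

Answer: 33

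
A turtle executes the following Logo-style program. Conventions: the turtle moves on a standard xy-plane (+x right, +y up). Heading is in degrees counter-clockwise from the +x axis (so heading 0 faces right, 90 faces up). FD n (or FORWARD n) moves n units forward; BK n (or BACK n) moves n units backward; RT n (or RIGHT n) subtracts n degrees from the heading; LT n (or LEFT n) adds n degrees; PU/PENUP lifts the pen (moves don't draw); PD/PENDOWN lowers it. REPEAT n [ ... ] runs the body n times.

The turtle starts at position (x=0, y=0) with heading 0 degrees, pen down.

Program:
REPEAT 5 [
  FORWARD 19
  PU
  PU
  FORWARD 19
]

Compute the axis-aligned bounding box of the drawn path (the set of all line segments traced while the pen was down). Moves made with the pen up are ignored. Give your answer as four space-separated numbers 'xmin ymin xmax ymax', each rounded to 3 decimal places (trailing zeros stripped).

Answer: 0 0 19 0

Derivation:
Executing turtle program step by step:
Start: pos=(0,0), heading=0, pen down
REPEAT 5 [
  -- iteration 1/5 --
  FD 19: (0,0) -> (19,0) [heading=0, draw]
  PU: pen up
  PU: pen up
  FD 19: (19,0) -> (38,0) [heading=0, move]
  -- iteration 2/5 --
  FD 19: (38,0) -> (57,0) [heading=0, move]
  PU: pen up
  PU: pen up
  FD 19: (57,0) -> (76,0) [heading=0, move]
  -- iteration 3/5 --
  FD 19: (76,0) -> (95,0) [heading=0, move]
  PU: pen up
  PU: pen up
  FD 19: (95,0) -> (114,0) [heading=0, move]
  -- iteration 4/5 --
  FD 19: (114,0) -> (133,0) [heading=0, move]
  PU: pen up
  PU: pen up
  FD 19: (133,0) -> (152,0) [heading=0, move]
  -- iteration 5/5 --
  FD 19: (152,0) -> (171,0) [heading=0, move]
  PU: pen up
  PU: pen up
  FD 19: (171,0) -> (190,0) [heading=0, move]
]
Final: pos=(190,0), heading=0, 1 segment(s) drawn

Segment endpoints: x in {0, 19}, y in {0}
xmin=0, ymin=0, xmax=19, ymax=0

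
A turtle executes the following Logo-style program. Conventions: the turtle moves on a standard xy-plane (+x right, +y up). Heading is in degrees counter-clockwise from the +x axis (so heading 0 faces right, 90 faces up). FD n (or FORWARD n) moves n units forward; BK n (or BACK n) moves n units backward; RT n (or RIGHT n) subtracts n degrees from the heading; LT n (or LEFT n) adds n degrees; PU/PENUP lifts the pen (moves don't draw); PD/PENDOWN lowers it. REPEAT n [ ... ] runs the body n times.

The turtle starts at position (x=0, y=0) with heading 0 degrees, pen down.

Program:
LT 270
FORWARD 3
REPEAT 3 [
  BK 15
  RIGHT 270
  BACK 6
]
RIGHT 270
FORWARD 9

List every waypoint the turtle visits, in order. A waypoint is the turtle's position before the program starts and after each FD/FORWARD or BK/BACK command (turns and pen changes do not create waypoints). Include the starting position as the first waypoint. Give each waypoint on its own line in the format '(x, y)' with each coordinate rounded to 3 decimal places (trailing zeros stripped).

Answer: (0, 0)
(0, -3)
(0, 12)
(-6, 12)
(-21, 12)
(-21, 6)
(-21, -9)
(-15, -9)
(-15, -18)

Derivation:
Executing turtle program step by step:
Start: pos=(0,0), heading=0, pen down
LT 270: heading 0 -> 270
FD 3: (0,0) -> (0,-3) [heading=270, draw]
REPEAT 3 [
  -- iteration 1/3 --
  BK 15: (0,-3) -> (0,12) [heading=270, draw]
  RT 270: heading 270 -> 0
  BK 6: (0,12) -> (-6,12) [heading=0, draw]
  -- iteration 2/3 --
  BK 15: (-6,12) -> (-21,12) [heading=0, draw]
  RT 270: heading 0 -> 90
  BK 6: (-21,12) -> (-21,6) [heading=90, draw]
  -- iteration 3/3 --
  BK 15: (-21,6) -> (-21,-9) [heading=90, draw]
  RT 270: heading 90 -> 180
  BK 6: (-21,-9) -> (-15,-9) [heading=180, draw]
]
RT 270: heading 180 -> 270
FD 9: (-15,-9) -> (-15,-18) [heading=270, draw]
Final: pos=(-15,-18), heading=270, 8 segment(s) drawn
Waypoints (9 total):
(0, 0)
(0, -3)
(0, 12)
(-6, 12)
(-21, 12)
(-21, 6)
(-21, -9)
(-15, -9)
(-15, -18)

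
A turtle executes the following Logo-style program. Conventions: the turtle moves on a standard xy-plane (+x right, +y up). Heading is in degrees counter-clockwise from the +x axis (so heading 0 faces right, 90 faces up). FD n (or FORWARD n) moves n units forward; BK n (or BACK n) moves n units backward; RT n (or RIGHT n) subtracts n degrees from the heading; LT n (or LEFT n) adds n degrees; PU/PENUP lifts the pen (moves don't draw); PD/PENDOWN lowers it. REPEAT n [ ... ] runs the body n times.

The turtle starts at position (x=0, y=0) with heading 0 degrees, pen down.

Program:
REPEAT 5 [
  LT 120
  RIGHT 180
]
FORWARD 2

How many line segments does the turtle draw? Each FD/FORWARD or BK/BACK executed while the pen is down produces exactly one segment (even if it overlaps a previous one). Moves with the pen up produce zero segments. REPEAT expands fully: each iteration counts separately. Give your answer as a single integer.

Executing turtle program step by step:
Start: pos=(0,0), heading=0, pen down
REPEAT 5 [
  -- iteration 1/5 --
  LT 120: heading 0 -> 120
  RT 180: heading 120 -> 300
  -- iteration 2/5 --
  LT 120: heading 300 -> 60
  RT 180: heading 60 -> 240
  -- iteration 3/5 --
  LT 120: heading 240 -> 0
  RT 180: heading 0 -> 180
  -- iteration 4/5 --
  LT 120: heading 180 -> 300
  RT 180: heading 300 -> 120
  -- iteration 5/5 --
  LT 120: heading 120 -> 240
  RT 180: heading 240 -> 60
]
FD 2: (0,0) -> (1,1.732) [heading=60, draw]
Final: pos=(1,1.732), heading=60, 1 segment(s) drawn
Segments drawn: 1

Answer: 1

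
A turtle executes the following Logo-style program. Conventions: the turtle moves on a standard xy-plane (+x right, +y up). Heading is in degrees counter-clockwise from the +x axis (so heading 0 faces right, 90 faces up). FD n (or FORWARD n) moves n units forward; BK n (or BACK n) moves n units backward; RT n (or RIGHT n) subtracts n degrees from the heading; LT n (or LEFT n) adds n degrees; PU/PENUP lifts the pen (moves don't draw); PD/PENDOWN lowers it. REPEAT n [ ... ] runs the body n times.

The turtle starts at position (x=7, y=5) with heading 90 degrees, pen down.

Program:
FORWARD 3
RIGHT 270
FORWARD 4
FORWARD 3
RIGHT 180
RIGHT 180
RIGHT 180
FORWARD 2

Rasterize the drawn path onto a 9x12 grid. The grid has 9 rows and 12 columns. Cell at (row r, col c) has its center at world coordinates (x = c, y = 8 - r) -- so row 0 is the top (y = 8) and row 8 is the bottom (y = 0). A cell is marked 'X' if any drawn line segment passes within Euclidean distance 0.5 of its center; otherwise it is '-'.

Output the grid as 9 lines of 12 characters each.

Answer: XXXXXXXX----
-------X----
-------X----
-------X----
------------
------------
------------
------------
------------

Derivation:
Segment 0: (7,5) -> (7,8)
Segment 1: (7,8) -> (3,8)
Segment 2: (3,8) -> (0,8)
Segment 3: (0,8) -> (2,8)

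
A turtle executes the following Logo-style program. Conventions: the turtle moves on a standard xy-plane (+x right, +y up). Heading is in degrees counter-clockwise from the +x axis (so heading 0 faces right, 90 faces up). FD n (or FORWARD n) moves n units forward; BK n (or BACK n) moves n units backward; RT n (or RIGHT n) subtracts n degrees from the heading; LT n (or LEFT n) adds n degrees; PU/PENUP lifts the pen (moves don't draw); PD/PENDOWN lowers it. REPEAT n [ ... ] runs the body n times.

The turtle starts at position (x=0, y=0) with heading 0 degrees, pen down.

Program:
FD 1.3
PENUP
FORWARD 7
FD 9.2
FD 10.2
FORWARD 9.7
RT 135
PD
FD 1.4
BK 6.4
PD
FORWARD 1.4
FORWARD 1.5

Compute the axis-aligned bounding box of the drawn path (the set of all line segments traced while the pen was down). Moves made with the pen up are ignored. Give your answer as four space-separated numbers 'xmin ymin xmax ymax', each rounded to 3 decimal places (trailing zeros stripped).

Executing turtle program step by step:
Start: pos=(0,0), heading=0, pen down
FD 1.3: (0,0) -> (1.3,0) [heading=0, draw]
PU: pen up
FD 7: (1.3,0) -> (8.3,0) [heading=0, move]
FD 9.2: (8.3,0) -> (17.5,0) [heading=0, move]
FD 10.2: (17.5,0) -> (27.7,0) [heading=0, move]
FD 9.7: (27.7,0) -> (37.4,0) [heading=0, move]
RT 135: heading 0 -> 225
PD: pen down
FD 1.4: (37.4,0) -> (36.41,-0.99) [heading=225, draw]
BK 6.4: (36.41,-0.99) -> (40.936,3.536) [heading=225, draw]
PD: pen down
FD 1.4: (40.936,3.536) -> (39.946,2.546) [heading=225, draw]
FD 1.5: (39.946,2.546) -> (38.885,1.485) [heading=225, draw]
Final: pos=(38.885,1.485), heading=225, 5 segment(s) drawn

Segment endpoints: x in {0, 1.3, 36.41, 37.4, 38.885, 39.946, 40.936}, y in {-0.99, 0, 1.485, 2.546, 3.536}
xmin=0, ymin=-0.99, xmax=40.936, ymax=3.536

Answer: 0 -0.99 40.936 3.536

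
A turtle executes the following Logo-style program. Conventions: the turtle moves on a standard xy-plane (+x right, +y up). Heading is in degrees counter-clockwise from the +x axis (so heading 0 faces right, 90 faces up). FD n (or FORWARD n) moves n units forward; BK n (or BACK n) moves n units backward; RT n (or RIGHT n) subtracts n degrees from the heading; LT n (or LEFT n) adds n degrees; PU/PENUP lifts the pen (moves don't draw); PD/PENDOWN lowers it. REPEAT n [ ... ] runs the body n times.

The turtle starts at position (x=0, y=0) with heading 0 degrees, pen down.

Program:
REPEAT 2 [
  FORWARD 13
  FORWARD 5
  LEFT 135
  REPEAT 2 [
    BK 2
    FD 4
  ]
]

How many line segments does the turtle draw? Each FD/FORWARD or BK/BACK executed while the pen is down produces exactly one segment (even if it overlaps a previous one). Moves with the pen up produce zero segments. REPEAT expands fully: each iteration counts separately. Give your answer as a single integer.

Answer: 12

Derivation:
Executing turtle program step by step:
Start: pos=(0,0), heading=0, pen down
REPEAT 2 [
  -- iteration 1/2 --
  FD 13: (0,0) -> (13,0) [heading=0, draw]
  FD 5: (13,0) -> (18,0) [heading=0, draw]
  LT 135: heading 0 -> 135
  REPEAT 2 [
    -- iteration 1/2 --
    BK 2: (18,0) -> (19.414,-1.414) [heading=135, draw]
    FD 4: (19.414,-1.414) -> (16.586,1.414) [heading=135, draw]
    -- iteration 2/2 --
    BK 2: (16.586,1.414) -> (18,0) [heading=135, draw]
    FD 4: (18,0) -> (15.172,2.828) [heading=135, draw]
  ]
  -- iteration 2/2 --
  FD 13: (15.172,2.828) -> (5.979,12.021) [heading=135, draw]
  FD 5: (5.979,12.021) -> (2.444,15.556) [heading=135, draw]
  LT 135: heading 135 -> 270
  REPEAT 2 [
    -- iteration 1/2 --
    BK 2: (2.444,15.556) -> (2.444,17.556) [heading=270, draw]
    FD 4: (2.444,17.556) -> (2.444,13.556) [heading=270, draw]
    -- iteration 2/2 --
    BK 2: (2.444,13.556) -> (2.444,15.556) [heading=270, draw]
    FD 4: (2.444,15.556) -> (2.444,11.556) [heading=270, draw]
  ]
]
Final: pos=(2.444,11.556), heading=270, 12 segment(s) drawn
Segments drawn: 12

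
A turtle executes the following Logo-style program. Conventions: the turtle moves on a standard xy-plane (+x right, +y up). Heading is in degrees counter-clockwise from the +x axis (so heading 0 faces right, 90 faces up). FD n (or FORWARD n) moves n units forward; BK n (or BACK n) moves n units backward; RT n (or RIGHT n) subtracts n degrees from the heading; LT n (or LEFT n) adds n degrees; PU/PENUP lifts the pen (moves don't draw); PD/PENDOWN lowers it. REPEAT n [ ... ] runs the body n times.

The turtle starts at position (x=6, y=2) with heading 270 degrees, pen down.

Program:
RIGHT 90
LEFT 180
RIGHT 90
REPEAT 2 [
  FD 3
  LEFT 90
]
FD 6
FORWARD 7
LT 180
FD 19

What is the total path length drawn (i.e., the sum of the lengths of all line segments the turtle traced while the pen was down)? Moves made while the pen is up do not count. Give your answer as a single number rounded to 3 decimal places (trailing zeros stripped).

Answer: 38

Derivation:
Executing turtle program step by step:
Start: pos=(6,2), heading=270, pen down
RT 90: heading 270 -> 180
LT 180: heading 180 -> 0
RT 90: heading 0 -> 270
REPEAT 2 [
  -- iteration 1/2 --
  FD 3: (6,2) -> (6,-1) [heading=270, draw]
  LT 90: heading 270 -> 0
  -- iteration 2/2 --
  FD 3: (6,-1) -> (9,-1) [heading=0, draw]
  LT 90: heading 0 -> 90
]
FD 6: (9,-1) -> (9,5) [heading=90, draw]
FD 7: (9,5) -> (9,12) [heading=90, draw]
LT 180: heading 90 -> 270
FD 19: (9,12) -> (9,-7) [heading=270, draw]
Final: pos=(9,-7), heading=270, 5 segment(s) drawn

Segment lengths:
  seg 1: (6,2) -> (6,-1), length = 3
  seg 2: (6,-1) -> (9,-1), length = 3
  seg 3: (9,-1) -> (9,5), length = 6
  seg 4: (9,5) -> (9,12), length = 7
  seg 5: (9,12) -> (9,-7), length = 19
Total = 38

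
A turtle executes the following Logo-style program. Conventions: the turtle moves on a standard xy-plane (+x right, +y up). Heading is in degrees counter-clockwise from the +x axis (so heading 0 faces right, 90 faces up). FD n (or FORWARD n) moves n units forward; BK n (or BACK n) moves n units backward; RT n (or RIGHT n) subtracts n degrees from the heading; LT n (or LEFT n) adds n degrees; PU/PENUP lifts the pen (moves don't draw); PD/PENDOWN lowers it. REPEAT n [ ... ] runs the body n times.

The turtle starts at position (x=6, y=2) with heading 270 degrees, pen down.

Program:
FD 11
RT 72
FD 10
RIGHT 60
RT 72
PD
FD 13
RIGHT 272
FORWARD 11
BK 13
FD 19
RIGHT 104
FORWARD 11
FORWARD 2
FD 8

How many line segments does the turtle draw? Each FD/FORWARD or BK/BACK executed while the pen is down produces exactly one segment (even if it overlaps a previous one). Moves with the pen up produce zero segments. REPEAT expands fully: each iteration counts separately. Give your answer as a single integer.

Answer: 9

Derivation:
Executing turtle program step by step:
Start: pos=(6,2), heading=270, pen down
FD 11: (6,2) -> (6,-9) [heading=270, draw]
RT 72: heading 270 -> 198
FD 10: (6,-9) -> (-3.511,-12.09) [heading=198, draw]
RT 60: heading 198 -> 138
RT 72: heading 138 -> 66
PD: pen down
FD 13: (-3.511,-12.09) -> (1.777,-0.214) [heading=66, draw]
RT 272: heading 66 -> 154
FD 11: (1.777,-0.214) -> (-8.11,4.608) [heading=154, draw]
BK 13: (-8.11,4.608) -> (3.575,-1.091) [heading=154, draw]
FD 19: (3.575,-1.091) -> (-13.502,7.238) [heading=154, draw]
RT 104: heading 154 -> 50
FD 11: (-13.502,7.238) -> (-6.432,15.665) [heading=50, draw]
FD 2: (-6.432,15.665) -> (-5.146,17.197) [heading=50, draw]
FD 8: (-5.146,17.197) -> (-0.004,23.325) [heading=50, draw]
Final: pos=(-0.004,23.325), heading=50, 9 segment(s) drawn
Segments drawn: 9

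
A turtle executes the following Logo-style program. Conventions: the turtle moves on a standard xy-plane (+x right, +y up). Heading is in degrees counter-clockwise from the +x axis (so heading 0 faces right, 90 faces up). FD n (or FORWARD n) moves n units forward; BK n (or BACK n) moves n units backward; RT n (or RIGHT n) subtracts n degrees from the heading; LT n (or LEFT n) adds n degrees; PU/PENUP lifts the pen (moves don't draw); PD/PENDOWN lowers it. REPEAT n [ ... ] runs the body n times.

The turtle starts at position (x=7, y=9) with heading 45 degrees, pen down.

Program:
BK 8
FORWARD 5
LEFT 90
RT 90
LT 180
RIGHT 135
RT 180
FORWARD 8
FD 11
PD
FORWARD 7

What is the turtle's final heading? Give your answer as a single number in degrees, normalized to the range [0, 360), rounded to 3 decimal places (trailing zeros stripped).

Executing turtle program step by step:
Start: pos=(7,9), heading=45, pen down
BK 8: (7,9) -> (1.343,3.343) [heading=45, draw]
FD 5: (1.343,3.343) -> (4.879,6.879) [heading=45, draw]
LT 90: heading 45 -> 135
RT 90: heading 135 -> 45
LT 180: heading 45 -> 225
RT 135: heading 225 -> 90
RT 180: heading 90 -> 270
FD 8: (4.879,6.879) -> (4.879,-1.121) [heading=270, draw]
FD 11: (4.879,-1.121) -> (4.879,-12.121) [heading=270, draw]
PD: pen down
FD 7: (4.879,-12.121) -> (4.879,-19.121) [heading=270, draw]
Final: pos=(4.879,-19.121), heading=270, 5 segment(s) drawn

Answer: 270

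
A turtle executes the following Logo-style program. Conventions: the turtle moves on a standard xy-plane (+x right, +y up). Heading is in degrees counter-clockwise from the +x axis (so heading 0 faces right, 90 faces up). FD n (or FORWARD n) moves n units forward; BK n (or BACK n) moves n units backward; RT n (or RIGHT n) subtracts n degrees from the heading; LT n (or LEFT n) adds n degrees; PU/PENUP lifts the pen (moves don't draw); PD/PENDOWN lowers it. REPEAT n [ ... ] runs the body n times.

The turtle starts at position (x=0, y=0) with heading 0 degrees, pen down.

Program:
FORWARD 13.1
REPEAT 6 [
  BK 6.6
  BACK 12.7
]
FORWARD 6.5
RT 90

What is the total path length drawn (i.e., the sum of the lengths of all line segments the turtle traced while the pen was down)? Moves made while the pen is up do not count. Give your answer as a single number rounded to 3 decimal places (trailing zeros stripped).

Answer: 135.4

Derivation:
Executing turtle program step by step:
Start: pos=(0,0), heading=0, pen down
FD 13.1: (0,0) -> (13.1,0) [heading=0, draw]
REPEAT 6 [
  -- iteration 1/6 --
  BK 6.6: (13.1,0) -> (6.5,0) [heading=0, draw]
  BK 12.7: (6.5,0) -> (-6.2,0) [heading=0, draw]
  -- iteration 2/6 --
  BK 6.6: (-6.2,0) -> (-12.8,0) [heading=0, draw]
  BK 12.7: (-12.8,0) -> (-25.5,0) [heading=0, draw]
  -- iteration 3/6 --
  BK 6.6: (-25.5,0) -> (-32.1,0) [heading=0, draw]
  BK 12.7: (-32.1,0) -> (-44.8,0) [heading=0, draw]
  -- iteration 4/6 --
  BK 6.6: (-44.8,0) -> (-51.4,0) [heading=0, draw]
  BK 12.7: (-51.4,0) -> (-64.1,0) [heading=0, draw]
  -- iteration 5/6 --
  BK 6.6: (-64.1,0) -> (-70.7,0) [heading=0, draw]
  BK 12.7: (-70.7,0) -> (-83.4,0) [heading=0, draw]
  -- iteration 6/6 --
  BK 6.6: (-83.4,0) -> (-90,0) [heading=0, draw]
  BK 12.7: (-90,0) -> (-102.7,0) [heading=0, draw]
]
FD 6.5: (-102.7,0) -> (-96.2,0) [heading=0, draw]
RT 90: heading 0 -> 270
Final: pos=(-96.2,0), heading=270, 14 segment(s) drawn

Segment lengths:
  seg 1: (0,0) -> (13.1,0), length = 13.1
  seg 2: (13.1,0) -> (6.5,0), length = 6.6
  seg 3: (6.5,0) -> (-6.2,0), length = 12.7
  seg 4: (-6.2,0) -> (-12.8,0), length = 6.6
  seg 5: (-12.8,0) -> (-25.5,0), length = 12.7
  seg 6: (-25.5,0) -> (-32.1,0), length = 6.6
  seg 7: (-32.1,0) -> (-44.8,0), length = 12.7
  seg 8: (-44.8,0) -> (-51.4,0), length = 6.6
  seg 9: (-51.4,0) -> (-64.1,0), length = 12.7
  seg 10: (-64.1,0) -> (-70.7,0), length = 6.6
  seg 11: (-70.7,0) -> (-83.4,0), length = 12.7
  seg 12: (-83.4,0) -> (-90,0), length = 6.6
  seg 13: (-90,0) -> (-102.7,0), length = 12.7
  seg 14: (-102.7,0) -> (-96.2,0), length = 6.5
Total = 135.4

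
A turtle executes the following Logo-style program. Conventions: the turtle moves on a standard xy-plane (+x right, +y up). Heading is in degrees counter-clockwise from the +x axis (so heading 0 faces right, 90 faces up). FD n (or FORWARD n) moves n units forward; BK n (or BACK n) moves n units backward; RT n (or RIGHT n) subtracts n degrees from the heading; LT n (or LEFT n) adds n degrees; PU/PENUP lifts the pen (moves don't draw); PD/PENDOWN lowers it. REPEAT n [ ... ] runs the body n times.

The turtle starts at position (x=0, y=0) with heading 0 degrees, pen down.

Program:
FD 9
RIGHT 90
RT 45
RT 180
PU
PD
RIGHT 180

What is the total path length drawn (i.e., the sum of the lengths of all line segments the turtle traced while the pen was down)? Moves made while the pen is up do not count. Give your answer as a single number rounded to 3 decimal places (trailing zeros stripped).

Answer: 9

Derivation:
Executing turtle program step by step:
Start: pos=(0,0), heading=0, pen down
FD 9: (0,0) -> (9,0) [heading=0, draw]
RT 90: heading 0 -> 270
RT 45: heading 270 -> 225
RT 180: heading 225 -> 45
PU: pen up
PD: pen down
RT 180: heading 45 -> 225
Final: pos=(9,0), heading=225, 1 segment(s) drawn

Segment lengths:
  seg 1: (0,0) -> (9,0), length = 9
Total = 9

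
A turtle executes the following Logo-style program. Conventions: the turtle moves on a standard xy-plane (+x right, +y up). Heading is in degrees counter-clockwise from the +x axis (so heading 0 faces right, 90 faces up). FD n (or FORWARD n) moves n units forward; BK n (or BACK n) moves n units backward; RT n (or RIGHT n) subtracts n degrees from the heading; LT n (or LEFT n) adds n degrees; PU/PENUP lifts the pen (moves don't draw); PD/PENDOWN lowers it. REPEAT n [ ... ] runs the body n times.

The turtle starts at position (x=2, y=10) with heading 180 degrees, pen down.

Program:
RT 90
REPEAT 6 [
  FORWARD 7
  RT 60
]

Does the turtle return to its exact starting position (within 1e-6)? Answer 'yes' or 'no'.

Executing turtle program step by step:
Start: pos=(2,10), heading=180, pen down
RT 90: heading 180 -> 90
REPEAT 6 [
  -- iteration 1/6 --
  FD 7: (2,10) -> (2,17) [heading=90, draw]
  RT 60: heading 90 -> 30
  -- iteration 2/6 --
  FD 7: (2,17) -> (8.062,20.5) [heading=30, draw]
  RT 60: heading 30 -> 330
  -- iteration 3/6 --
  FD 7: (8.062,20.5) -> (14.124,17) [heading=330, draw]
  RT 60: heading 330 -> 270
  -- iteration 4/6 --
  FD 7: (14.124,17) -> (14.124,10) [heading=270, draw]
  RT 60: heading 270 -> 210
  -- iteration 5/6 --
  FD 7: (14.124,10) -> (8.062,6.5) [heading=210, draw]
  RT 60: heading 210 -> 150
  -- iteration 6/6 --
  FD 7: (8.062,6.5) -> (2,10) [heading=150, draw]
  RT 60: heading 150 -> 90
]
Final: pos=(2,10), heading=90, 6 segment(s) drawn

Start position: (2, 10)
Final position: (2, 10)
Distance = 0; < 1e-6 -> CLOSED

Answer: yes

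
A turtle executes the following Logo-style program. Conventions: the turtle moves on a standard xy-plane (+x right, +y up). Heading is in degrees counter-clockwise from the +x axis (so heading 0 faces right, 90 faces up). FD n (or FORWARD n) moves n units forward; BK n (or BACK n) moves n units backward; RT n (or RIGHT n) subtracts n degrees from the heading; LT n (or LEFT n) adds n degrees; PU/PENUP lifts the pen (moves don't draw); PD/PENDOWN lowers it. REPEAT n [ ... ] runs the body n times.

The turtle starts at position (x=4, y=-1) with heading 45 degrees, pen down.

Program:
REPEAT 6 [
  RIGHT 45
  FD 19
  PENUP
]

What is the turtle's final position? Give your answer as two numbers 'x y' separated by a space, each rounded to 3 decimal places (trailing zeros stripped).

Answer: -9.435 -33.435

Derivation:
Executing turtle program step by step:
Start: pos=(4,-1), heading=45, pen down
REPEAT 6 [
  -- iteration 1/6 --
  RT 45: heading 45 -> 0
  FD 19: (4,-1) -> (23,-1) [heading=0, draw]
  PU: pen up
  -- iteration 2/6 --
  RT 45: heading 0 -> 315
  FD 19: (23,-1) -> (36.435,-14.435) [heading=315, move]
  PU: pen up
  -- iteration 3/6 --
  RT 45: heading 315 -> 270
  FD 19: (36.435,-14.435) -> (36.435,-33.435) [heading=270, move]
  PU: pen up
  -- iteration 4/6 --
  RT 45: heading 270 -> 225
  FD 19: (36.435,-33.435) -> (23,-46.87) [heading=225, move]
  PU: pen up
  -- iteration 5/6 --
  RT 45: heading 225 -> 180
  FD 19: (23,-46.87) -> (4,-46.87) [heading=180, move]
  PU: pen up
  -- iteration 6/6 --
  RT 45: heading 180 -> 135
  FD 19: (4,-46.87) -> (-9.435,-33.435) [heading=135, move]
  PU: pen up
]
Final: pos=(-9.435,-33.435), heading=135, 1 segment(s) drawn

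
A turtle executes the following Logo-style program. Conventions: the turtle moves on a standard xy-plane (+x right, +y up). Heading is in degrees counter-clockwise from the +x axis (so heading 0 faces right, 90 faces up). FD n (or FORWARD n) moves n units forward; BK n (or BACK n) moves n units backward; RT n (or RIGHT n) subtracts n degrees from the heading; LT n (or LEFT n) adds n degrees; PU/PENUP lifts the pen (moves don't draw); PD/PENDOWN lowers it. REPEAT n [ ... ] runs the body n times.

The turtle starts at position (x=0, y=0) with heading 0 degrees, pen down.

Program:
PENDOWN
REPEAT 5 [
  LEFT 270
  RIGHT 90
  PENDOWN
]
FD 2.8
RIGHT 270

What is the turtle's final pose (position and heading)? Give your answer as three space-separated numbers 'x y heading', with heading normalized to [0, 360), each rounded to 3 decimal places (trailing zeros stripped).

Answer: -2.8 0 270

Derivation:
Executing turtle program step by step:
Start: pos=(0,0), heading=0, pen down
PD: pen down
REPEAT 5 [
  -- iteration 1/5 --
  LT 270: heading 0 -> 270
  RT 90: heading 270 -> 180
  PD: pen down
  -- iteration 2/5 --
  LT 270: heading 180 -> 90
  RT 90: heading 90 -> 0
  PD: pen down
  -- iteration 3/5 --
  LT 270: heading 0 -> 270
  RT 90: heading 270 -> 180
  PD: pen down
  -- iteration 4/5 --
  LT 270: heading 180 -> 90
  RT 90: heading 90 -> 0
  PD: pen down
  -- iteration 5/5 --
  LT 270: heading 0 -> 270
  RT 90: heading 270 -> 180
  PD: pen down
]
FD 2.8: (0,0) -> (-2.8,0) [heading=180, draw]
RT 270: heading 180 -> 270
Final: pos=(-2.8,0), heading=270, 1 segment(s) drawn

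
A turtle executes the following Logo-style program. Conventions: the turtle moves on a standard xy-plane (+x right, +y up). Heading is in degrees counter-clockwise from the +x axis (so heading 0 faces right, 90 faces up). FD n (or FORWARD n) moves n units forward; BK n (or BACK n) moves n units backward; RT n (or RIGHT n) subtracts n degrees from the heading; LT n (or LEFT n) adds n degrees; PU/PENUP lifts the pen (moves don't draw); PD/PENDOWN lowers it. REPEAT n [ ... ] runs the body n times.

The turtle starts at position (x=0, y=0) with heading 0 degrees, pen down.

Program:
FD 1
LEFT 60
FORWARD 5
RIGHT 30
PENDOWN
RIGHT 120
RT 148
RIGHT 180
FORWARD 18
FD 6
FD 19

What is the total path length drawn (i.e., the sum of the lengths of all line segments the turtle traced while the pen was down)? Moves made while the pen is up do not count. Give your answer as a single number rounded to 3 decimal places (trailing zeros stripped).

Answer: 49

Derivation:
Executing turtle program step by step:
Start: pos=(0,0), heading=0, pen down
FD 1: (0,0) -> (1,0) [heading=0, draw]
LT 60: heading 0 -> 60
FD 5: (1,0) -> (3.5,4.33) [heading=60, draw]
RT 30: heading 60 -> 30
PD: pen down
RT 120: heading 30 -> 270
RT 148: heading 270 -> 122
RT 180: heading 122 -> 302
FD 18: (3.5,4.33) -> (13.039,-10.935) [heading=302, draw]
FD 6: (13.039,-10.935) -> (16.218,-16.023) [heading=302, draw]
FD 19: (16.218,-16.023) -> (26.287,-32.136) [heading=302, draw]
Final: pos=(26.287,-32.136), heading=302, 5 segment(s) drawn

Segment lengths:
  seg 1: (0,0) -> (1,0), length = 1
  seg 2: (1,0) -> (3.5,4.33), length = 5
  seg 3: (3.5,4.33) -> (13.039,-10.935), length = 18
  seg 4: (13.039,-10.935) -> (16.218,-16.023), length = 6
  seg 5: (16.218,-16.023) -> (26.287,-32.136), length = 19
Total = 49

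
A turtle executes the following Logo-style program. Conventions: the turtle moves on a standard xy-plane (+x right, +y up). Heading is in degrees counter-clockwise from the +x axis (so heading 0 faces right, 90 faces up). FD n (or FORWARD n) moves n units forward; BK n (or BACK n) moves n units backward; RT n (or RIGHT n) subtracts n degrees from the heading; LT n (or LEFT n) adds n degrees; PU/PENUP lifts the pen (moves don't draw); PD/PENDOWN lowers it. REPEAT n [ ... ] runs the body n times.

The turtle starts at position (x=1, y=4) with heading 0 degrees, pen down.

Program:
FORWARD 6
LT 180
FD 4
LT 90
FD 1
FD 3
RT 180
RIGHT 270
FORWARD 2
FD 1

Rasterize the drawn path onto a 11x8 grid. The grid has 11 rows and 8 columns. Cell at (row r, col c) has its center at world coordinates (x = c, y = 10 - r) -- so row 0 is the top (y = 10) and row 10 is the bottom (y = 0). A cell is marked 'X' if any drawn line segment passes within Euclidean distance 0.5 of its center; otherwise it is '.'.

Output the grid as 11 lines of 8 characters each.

Segment 0: (1,4) -> (7,4)
Segment 1: (7,4) -> (3,4)
Segment 2: (3,4) -> (3,3)
Segment 3: (3,3) -> (3,0)
Segment 4: (3,0) -> (1,0)
Segment 5: (1,0) -> (-0,0)

Answer: ........
........
........
........
........
........
.XXXXXXX
...X....
...X....
...X....
XXXX....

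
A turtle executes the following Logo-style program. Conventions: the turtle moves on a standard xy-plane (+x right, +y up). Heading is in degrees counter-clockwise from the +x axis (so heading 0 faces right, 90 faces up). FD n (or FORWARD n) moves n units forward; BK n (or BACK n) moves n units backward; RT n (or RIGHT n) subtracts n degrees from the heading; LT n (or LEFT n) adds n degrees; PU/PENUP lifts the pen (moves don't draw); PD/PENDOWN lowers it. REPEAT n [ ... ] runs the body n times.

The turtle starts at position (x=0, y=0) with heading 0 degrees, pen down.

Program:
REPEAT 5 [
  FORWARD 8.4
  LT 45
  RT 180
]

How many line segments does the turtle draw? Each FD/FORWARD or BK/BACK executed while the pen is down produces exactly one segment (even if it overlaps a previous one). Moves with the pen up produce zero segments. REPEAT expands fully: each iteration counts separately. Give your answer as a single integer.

Executing turtle program step by step:
Start: pos=(0,0), heading=0, pen down
REPEAT 5 [
  -- iteration 1/5 --
  FD 8.4: (0,0) -> (8.4,0) [heading=0, draw]
  LT 45: heading 0 -> 45
  RT 180: heading 45 -> 225
  -- iteration 2/5 --
  FD 8.4: (8.4,0) -> (2.46,-5.94) [heading=225, draw]
  LT 45: heading 225 -> 270
  RT 180: heading 270 -> 90
  -- iteration 3/5 --
  FD 8.4: (2.46,-5.94) -> (2.46,2.46) [heading=90, draw]
  LT 45: heading 90 -> 135
  RT 180: heading 135 -> 315
  -- iteration 4/5 --
  FD 8.4: (2.46,2.46) -> (8.4,-3.479) [heading=315, draw]
  LT 45: heading 315 -> 0
  RT 180: heading 0 -> 180
  -- iteration 5/5 --
  FD 8.4: (8.4,-3.479) -> (0,-3.479) [heading=180, draw]
  LT 45: heading 180 -> 225
  RT 180: heading 225 -> 45
]
Final: pos=(0,-3.479), heading=45, 5 segment(s) drawn
Segments drawn: 5

Answer: 5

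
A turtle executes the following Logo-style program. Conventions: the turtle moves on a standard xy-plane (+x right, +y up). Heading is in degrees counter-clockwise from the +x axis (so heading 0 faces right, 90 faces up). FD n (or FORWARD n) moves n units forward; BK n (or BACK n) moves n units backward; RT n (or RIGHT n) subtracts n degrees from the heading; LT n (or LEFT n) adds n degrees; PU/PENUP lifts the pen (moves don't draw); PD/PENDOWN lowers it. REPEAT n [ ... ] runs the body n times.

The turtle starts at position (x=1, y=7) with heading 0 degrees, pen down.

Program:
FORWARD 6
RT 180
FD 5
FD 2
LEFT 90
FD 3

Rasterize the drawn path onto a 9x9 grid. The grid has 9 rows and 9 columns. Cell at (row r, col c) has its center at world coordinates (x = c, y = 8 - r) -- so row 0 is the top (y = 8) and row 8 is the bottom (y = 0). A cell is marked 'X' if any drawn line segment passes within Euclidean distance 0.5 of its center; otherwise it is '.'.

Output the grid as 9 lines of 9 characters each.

Segment 0: (1,7) -> (7,7)
Segment 1: (7,7) -> (2,7)
Segment 2: (2,7) -> (0,7)
Segment 3: (0,7) -> (0,4)

Answer: .........
XXXXXXXX.
X........
X........
X........
.........
.........
.........
.........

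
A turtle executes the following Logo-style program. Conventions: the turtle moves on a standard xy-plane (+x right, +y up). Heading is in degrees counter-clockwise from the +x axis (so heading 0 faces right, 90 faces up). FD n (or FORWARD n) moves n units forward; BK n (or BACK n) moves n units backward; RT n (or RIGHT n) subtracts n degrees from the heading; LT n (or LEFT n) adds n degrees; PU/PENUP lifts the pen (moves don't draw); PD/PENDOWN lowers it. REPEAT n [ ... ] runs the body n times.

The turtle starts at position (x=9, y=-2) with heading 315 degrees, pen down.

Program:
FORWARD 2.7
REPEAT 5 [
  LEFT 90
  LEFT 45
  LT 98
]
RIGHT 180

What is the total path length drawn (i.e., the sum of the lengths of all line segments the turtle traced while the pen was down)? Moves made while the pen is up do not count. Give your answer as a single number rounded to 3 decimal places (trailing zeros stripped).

Answer: 2.7

Derivation:
Executing turtle program step by step:
Start: pos=(9,-2), heading=315, pen down
FD 2.7: (9,-2) -> (10.909,-3.909) [heading=315, draw]
REPEAT 5 [
  -- iteration 1/5 --
  LT 90: heading 315 -> 45
  LT 45: heading 45 -> 90
  LT 98: heading 90 -> 188
  -- iteration 2/5 --
  LT 90: heading 188 -> 278
  LT 45: heading 278 -> 323
  LT 98: heading 323 -> 61
  -- iteration 3/5 --
  LT 90: heading 61 -> 151
  LT 45: heading 151 -> 196
  LT 98: heading 196 -> 294
  -- iteration 4/5 --
  LT 90: heading 294 -> 24
  LT 45: heading 24 -> 69
  LT 98: heading 69 -> 167
  -- iteration 5/5 --
  LT 90: heading 167 -> 257
  LT 45: heading 257 -> 302
  LT 98: heading 302 -> 40
]
RT 180: heading 40 -> 220
Final: pos=(10.909,-3.909), heading=220, 1 segment(s) drawn

Segment lengths:
  seg 1: (9,-2) -> (10.909,-3.909), length = 2.7
Total = 2.7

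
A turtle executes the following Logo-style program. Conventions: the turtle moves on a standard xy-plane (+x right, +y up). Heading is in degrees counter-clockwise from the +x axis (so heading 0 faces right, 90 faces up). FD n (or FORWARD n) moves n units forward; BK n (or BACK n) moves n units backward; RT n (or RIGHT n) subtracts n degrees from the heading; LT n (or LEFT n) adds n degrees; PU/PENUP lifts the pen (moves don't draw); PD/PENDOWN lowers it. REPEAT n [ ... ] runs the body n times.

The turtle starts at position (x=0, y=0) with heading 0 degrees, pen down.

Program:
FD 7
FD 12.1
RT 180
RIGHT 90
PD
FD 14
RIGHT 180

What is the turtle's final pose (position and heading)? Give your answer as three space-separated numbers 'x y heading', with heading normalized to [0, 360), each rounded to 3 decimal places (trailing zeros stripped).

Answer: 19.1 14 270

Derivation:
Executing turtle program step by step:
Start: pos=(0,0), heading=0, pen down
FD 7: (0,0) -> (7,0) [heading=0, draw]
FD 12.1: (7,0) -> (19.1,0) [heading=0, draw]
RT 180: heading 0 -> 180
RT 90: heading 180 -> 90
PD: pen down
FD 14: (19.1,0) -> (19.1,14) [heading=90, draw]
RT 180: heading 90 -> 270
Final: pos=(19.1,14), heading=270, 3 segment(s) drawn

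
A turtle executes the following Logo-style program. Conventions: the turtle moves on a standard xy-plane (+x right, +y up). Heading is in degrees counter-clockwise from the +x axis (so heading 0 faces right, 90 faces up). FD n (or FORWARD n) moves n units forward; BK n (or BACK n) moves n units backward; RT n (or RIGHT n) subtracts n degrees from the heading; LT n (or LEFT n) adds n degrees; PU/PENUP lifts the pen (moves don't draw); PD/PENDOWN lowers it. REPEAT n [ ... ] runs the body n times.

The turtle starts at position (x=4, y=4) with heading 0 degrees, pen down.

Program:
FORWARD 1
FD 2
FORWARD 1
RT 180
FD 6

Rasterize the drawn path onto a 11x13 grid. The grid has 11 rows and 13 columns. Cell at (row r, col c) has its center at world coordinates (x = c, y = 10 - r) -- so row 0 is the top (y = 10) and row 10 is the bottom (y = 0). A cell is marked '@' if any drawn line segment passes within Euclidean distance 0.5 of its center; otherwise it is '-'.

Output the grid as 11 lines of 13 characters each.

Answer: -------------
-------------
-------------
-------------
-------------
-------------
--@@@@@@@----
-------------
-------------
-------------
-------------

Derivation:
Segment 0: (4,4) -> (5,4)
Segment 1: (5,4) -> (7,4)
Segment 2: (7,4) -> (8,4)
Segment 3: (8,4) -> (2,4)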